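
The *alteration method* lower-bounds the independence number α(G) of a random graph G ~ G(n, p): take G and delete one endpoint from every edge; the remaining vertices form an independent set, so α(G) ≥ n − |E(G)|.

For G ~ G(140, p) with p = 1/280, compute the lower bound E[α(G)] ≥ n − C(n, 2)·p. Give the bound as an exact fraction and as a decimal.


E[|E(G)|] = C(140, 2)·p = 9730 · (1/280) = 139/4.
E[α(G)] ≥ n − E[|E(G)|] = 140 − 139/4 = 421/4.
Numerically: ≈ 105.25000.
(This is only a lower bound; the true E[α(G)] may be larger.)

E[α(G)] ≥ 421/4 ≈ 105.25000.


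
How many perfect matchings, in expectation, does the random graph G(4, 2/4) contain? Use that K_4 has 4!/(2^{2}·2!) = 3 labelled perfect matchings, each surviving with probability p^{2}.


K_4 has 4!/(2^{2}·2!) = 3 labelled perfect matchings.
For each such perfect matching H, let X_H = 1 if all 2 edges of H are present in G. Then P[X_H = 1] = p^{2} = (1/2)^{2} = 1/4.
By linearity of expectation: E[X] = Σ_H E[X_H] = 3 · p^{2} = 3 · 1/4 = 3/4.
Numerically: E[X] ≈ 0.75.

E[X] = 3 · (1/2)^{2} = 3/4 ≈ 0.75.


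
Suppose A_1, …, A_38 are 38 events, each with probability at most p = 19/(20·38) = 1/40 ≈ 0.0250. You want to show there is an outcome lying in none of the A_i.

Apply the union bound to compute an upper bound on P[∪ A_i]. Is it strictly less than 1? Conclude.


Union bound: P[∪_{i=1}^{38} A_i] ≤ Σ_i P[A_i] ≤ 38·p = 38·(1/40) = 19/20.
Numerically: 19/20 ≈ 0.9500.
Is 19/20 < 1? YES.
Since P[∪ A_i] ≤ 19/20 < 1, the complement has P[∩ A_i^c] ≥ 1 − 19/20 = 1/20 > 0, so some outcome avoids every A_i.

38·p = 19/20 ≈ 0.9500; existence CERTIFIED by the union bound.


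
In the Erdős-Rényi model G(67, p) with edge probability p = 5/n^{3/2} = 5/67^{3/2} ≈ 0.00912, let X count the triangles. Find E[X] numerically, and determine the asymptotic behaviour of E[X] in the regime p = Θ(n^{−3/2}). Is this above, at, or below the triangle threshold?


Number of potential triangles: C(67, 3) = 47905.
Each occurs with probability p³ ≈ (0.00912)³ ≈ 7.57833e-07.
By linearity: E[X] = C(67, 3)·p³ ≈ 47905 · 7.57833e-07 ≈ 0.036.
Since α = 3/2 > 1, p = c/n^{3/2} = o(1/n) is below the triangle threshold p ~ 1/n. Asymptotically E[X] ~ (c³/6)·n^{3(1−α)} = (5³/6)·n^{-1.5} → 0, so by Markov's inequality G has no triangles w.h.p.

E[X] ≈ 0.036; in regime p = Θ(1/n^{3/2}) E[X] tends to 0 (below the triangle threshold p ~ 1/n).


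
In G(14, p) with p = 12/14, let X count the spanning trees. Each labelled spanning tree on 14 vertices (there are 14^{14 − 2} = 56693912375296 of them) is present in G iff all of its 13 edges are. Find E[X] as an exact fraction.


K_14 has 14^{14 − 2} = 56693912375296 labelled spanning trees.
For each such spanning tree H, let X_H = 1 if all 13 edges of H are present in G. Then P[X_H = 1] = p^{13} = (6/7)^{13} = 13060694016/96889010407.
Summing the indicators: E[X] = Σ_H E[X_H] = 56693912375296 · p^{13} = 56693912375296 · 13060694016/96889010407 = 53496602689536/7.
Numerically: E[X] ≈ 7.64e+12.

E[X] = 56693912375296 · (6/7)^{13} = 53496602689536/7 ≈ 7.64e+12.


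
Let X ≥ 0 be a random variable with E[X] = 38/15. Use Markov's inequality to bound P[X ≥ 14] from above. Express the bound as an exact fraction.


μ = E[X] = 38/15, a = 14.
Markov: P[X ≥ 14] ≤ μ/a = (38/15)/14 = 19/105.
Numerically: ≈ 0.18095.
(Since a = 14 > μ = 2.53333, the bound 19/105 is < 1 and informative.)

P[X ≥ 14] ≤ 19/105 ≈ 0.18095.


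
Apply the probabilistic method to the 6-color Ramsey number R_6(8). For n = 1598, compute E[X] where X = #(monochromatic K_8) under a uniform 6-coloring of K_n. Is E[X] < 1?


E[X] = C(1598, 8) · 6^{1 − 28} = 1036267977730442348529 · 6^{−27} = 1036267977730442348529/1023490369077469249536.
As a reduced fraction: E[X] = 115140886414493594281/113721152119718805504 ≈ 1.012.
Is E[X] < 1? NO.
Since E[X] ≥ 1, the first-moment bound is inconclusive at n = 1598; it does NOT by itself certify R_6(8) > 1598.

E[X] = 115140886414493594281/113721152119718805504 ≈ 1.012; E[X] ≥ 1; first-moment method inconclusive here.


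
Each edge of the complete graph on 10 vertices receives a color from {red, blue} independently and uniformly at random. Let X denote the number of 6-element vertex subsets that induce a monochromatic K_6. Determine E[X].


Let X = Σ_S X_S over the C(10, 6) = 210 subsets S of size 6, where X_S = 1 if the K_6 on S is monochromatic.
For a fixed S, the K_6 on S has C(6, 2) = 15 edges. P[all 15 edges red] = (1/2)^15, and likewise for blue, so P[monochromatic] = 2·(1/2)^15 = 2^{1 − 15} = 1/16384.
By linearity of expectation: E[X] = C(10, 6) · 2^{1 − 15} = 210 · 1/16384 = 105/8192.
Numerically: E[X] ≈ 0.013.

E[X] = C(10,6)·2^(1−C(6,2)) = 105/8192 ≈ 0.013.


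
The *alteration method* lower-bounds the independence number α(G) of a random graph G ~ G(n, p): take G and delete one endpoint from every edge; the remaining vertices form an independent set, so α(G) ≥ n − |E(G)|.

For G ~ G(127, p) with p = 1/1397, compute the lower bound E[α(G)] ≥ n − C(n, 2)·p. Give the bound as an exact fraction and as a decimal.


E[|E(G)|] = C(127, 2)·p = 8001 · (1/1397) = 63/11.
E[α(G)] ≥ n − E[|E(G)|] = 127 − 63/11 = 1334/11.
Numerically: ≈ 121.272727.
(This is only a lower bound; the true E[α(G)] may be larger.)

E[α(G)] ≥ 1334/11 ≈ 121.272727.


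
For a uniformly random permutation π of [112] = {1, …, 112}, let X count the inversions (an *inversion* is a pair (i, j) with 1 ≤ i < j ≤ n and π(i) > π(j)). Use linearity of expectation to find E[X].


Write X = Σ X_I over the C(112, 2) = 6216 pairs i < j, with X_I the indicator of one inversion.
There are 6216 indicators.
For each fixed pair i < j, the values π(i) and π(j) are two distinct elements of {1, …, 112} in uniformly random order; by symmetry P[π(i) > π(j)] = 1/2.
By linearity: E[X] = 6216 · (1/2) = C(112, 2) · (1/2) = 6216/2 = 3108 ≈ 3108.000.

E[X] = 3108 = 3108.000.


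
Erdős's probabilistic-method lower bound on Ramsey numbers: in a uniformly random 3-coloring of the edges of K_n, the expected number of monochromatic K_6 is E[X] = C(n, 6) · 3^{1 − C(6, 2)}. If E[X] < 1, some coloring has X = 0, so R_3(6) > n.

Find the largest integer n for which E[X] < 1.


We need C(n, 6) · 3^{1 − 15} < 1, i.e. C(n, 6) < 3^{15 − 1} = 4782969.
Check values of n near the boundary:
  n = 39: C(39, 6) = 3262623; 3262623 < 4782969? YES
  n = 40: C(40, 6) = 3838380; 3838380 < 4782969? YES
  n = 41: C(41, 6) = 4496388; 4496388 < 4782969? YES
  n = 42: C(42, 6) = 5245786; 5245786 < 4782969? NO
The largest n with C(n, 6) < 4782969 is n = 41 (where E[X] = 1498796/1594323 ≈ 0.9401). Hence R_3(6) > 41, i.e. R_3(6) ≥ 42.

Largest n = 41; hence R_3(6) > 41.


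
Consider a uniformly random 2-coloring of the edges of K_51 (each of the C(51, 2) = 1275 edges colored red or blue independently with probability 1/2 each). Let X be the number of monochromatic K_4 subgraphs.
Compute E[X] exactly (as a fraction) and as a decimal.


Let X = Σ_S X_S over the C(51, 4) = 249900 subsets S of size 4, where X_S = 1 if the K_4 on S is monochromatic.
For a fixed S, the K_4 on S has C(4, 2) = 6 edges. P[all 6 edges red] = (1/2)^6, and likewise for blue, so P[monochromatic] = 2·(1/2)^6 = 2^{1 − 6} = 1/32.
Summing: E[X] = C(51, 4) · 2^{1 − 6} = 249900 · 1/32 = 62475/8.
Numerically: E[X] ≈ 7809.37500.

E[X] = C(51,4)·2^(1−C(4,2)) = 62475/8 ≈ 7809.37500.


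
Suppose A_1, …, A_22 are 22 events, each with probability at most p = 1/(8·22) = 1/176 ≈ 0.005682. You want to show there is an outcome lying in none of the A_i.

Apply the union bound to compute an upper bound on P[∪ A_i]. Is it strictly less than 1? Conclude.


Union bound: P[∪_{i=1}^{22} A_i] ≤ Σ_i P[A_i] ≤ 22·p = 22·(1/176) = 1/8.
Numerically: 1/8 ≈ 0.125000.
Is 1/8 < 1? YES.
Since P[∪ A_i] ≤ 1/8 < 1, the complement has P[∩ A_i^c] ≥ 1 − 1/8 = 7/8 > 0, so some outcome avoids every A_i.

22·p = 1/8 ≈ 0.125000; existence CERTIFIED by the union bound.


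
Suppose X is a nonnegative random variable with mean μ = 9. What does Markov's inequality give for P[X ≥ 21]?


μ = E[X] = 9, a = 21.
Markov: P[X ≥ 21] ≤ μ/a = (9)/21 = 3/7.
Numerically: ≈ 0.429.
(Since a = 21 > μ = 9.000, the bound 3/7 is < 1 and informative.)

P[X ≥ 21] ≤ 3/7 ≈ 0.429.


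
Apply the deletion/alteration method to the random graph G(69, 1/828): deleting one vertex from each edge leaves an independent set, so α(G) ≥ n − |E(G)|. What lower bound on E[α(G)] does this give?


E[|E(G)|] = C(69, 2)·p = 2346 · (1/828) = 17/6.
E[α(G)] ≥ n − E[|E(G)|] = 69 − 17/6 = 397/6.
Numerically: ≈ 66.16667.
(This is only a lower bound; the true E[α(G)] may be larger.)

E[α(G)] ≥ 397/6 ≈ 66.16667.


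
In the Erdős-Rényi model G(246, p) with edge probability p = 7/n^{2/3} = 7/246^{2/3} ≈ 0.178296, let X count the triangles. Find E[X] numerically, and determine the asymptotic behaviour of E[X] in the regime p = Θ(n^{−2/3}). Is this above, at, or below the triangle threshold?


Number of potential triangles: C(246, 3) = 2450980.
Each occurs with probability p³ ≈ (0.178296)³ ≈ 5.66792253e-03.
By linearity: E[X] = C(246, 3)·p³ ≈ 2450980 · 5.66792253e-03 ≈ 13891.964770.
Since α = 2/3 < 1, p = c/n^{2/3} ≫ 1/n is above the triangle threshold p ~ 1/n. Asymptotically E[X] ~ (c³/6)·n^{3(1−α)} = (7³/6)·n^{1} → ∞; triangles are abundant w.h.p.

E[X] ≈ 13891.964770; in regime p = Θ(1/n^{2/3}) E[X] diverges (above the triangle threshold p ~ 1/n).


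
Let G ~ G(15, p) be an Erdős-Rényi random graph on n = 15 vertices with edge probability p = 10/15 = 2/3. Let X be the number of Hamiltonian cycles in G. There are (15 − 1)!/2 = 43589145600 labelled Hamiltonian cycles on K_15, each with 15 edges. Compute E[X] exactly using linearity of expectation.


K_15 has (15 − 1)!/2 = 43589145600 labelled Hamiltonian cycles.
For each such Hamiltonian cycle H, let X_H = 1 if all 15 edges of H are present in G. Then P[X_H = 1] = p^{15} = (2/3)^{15} = 32768/14348907.
By linearity: E[X] = Σ_H E[X_H] = 43589145600 · p^{15} = 43589145600 · 32768/14348907 = 5877897625600/59049.
Numerically: E[X] ≈ 9.954e+07.

E[X] = 43589145600 · (2/3)^{15} = 5877897625600/59049 ≈ 9.954e+07.


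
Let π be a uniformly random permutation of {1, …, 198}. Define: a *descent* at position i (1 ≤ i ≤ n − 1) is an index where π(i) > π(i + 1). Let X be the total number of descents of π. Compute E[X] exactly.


Write X = Σ X_I over i = 1, …, 197, with X_I the indicator of one descent.
There are 197 indicators.
For each fixed i, the pair (π(i), π(i+1)) is a uniformly random ordered pair of distinct values from {1, …, 198}; by symmetry P[π(i) > π(i+1)] = 1/2.
By linearity: E[X] = 197 · (1/2) = (198 − 1) · (1/2) = 197/2 ≈ 98.500000.

E[X] = 197/2 = 98.500000.


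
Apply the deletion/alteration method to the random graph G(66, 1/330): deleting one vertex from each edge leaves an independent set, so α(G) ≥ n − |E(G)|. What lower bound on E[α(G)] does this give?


E[|E(G)|] = C(66, 2)·p = 2145 · (1/330) = 13/2.
E[α(G)] ≥ n − E[|E(G)|] = 66 − 13/2 = 119/2.
Numerically: ≈ 59.5000.
(This is only a lower bound; the true E[α(G)] may be larger.)

E[α(G)] ≥ 119/2 ≈ 59.5000.


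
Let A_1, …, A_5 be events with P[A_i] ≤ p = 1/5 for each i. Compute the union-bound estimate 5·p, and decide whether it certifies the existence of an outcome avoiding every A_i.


Union bound: P[∪_{i=1}^{5} A_i] ≤ Σ_i P[A_i] ≤ 5·p = 5·(1/5) = 1.
Numerically: 1 ≈ 1.000000.
Is 1 < 1? NO.
Since the bound 1 is ≥ 1, the union bound is uninformative here; it does NOT by itself certify existence.

5·p = 1 ≈ 1.000000; existence NOT certified by the union bound.


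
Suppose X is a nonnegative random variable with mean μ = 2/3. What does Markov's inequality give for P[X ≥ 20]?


μ = E[X] = 2/3, a = 20.
Markov: P[X ≥ 20] ≤ μ/a = (2/3)/20 = 1/30.
Numerically: ≈ 0.033333.
(Since a = 20 > μ = 0.666667, the bound 1/30 is < 1 and informative.)

P[X ≥ 20] ≤ 1/30 ≈ 0.033333.


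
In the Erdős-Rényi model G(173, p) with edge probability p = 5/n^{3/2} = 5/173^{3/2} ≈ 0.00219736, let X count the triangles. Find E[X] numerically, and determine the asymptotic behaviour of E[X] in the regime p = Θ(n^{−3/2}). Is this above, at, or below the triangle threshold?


Number of potential triangles: C(173, 3) = 848046.
Each occurs with probability p³ ≈ (0.00219736)³ ≈ 1.06096864e-08.
By linearity: E[X] = C(173, 3)·p³ ≈ 848046 · 1.06096864e-08 ≈ 0.008998.
Since α = 3/2 > 1, p = c/n^{3/2} = o(1/n) is below the triangle threshold p ~ 1/n. Asymptotically E[X] ~ (c³/6)·n^{3(1−α)} = (5³/6)·n^{-1.5} → 0, so by Markov's inequality G has no triangles w.h.p.

E[X] ≈ 0.008998; in regime p = Θ(1/n^{3/2}) E[X] tends to 0 (below the triangle threshold p ~ 1/n).


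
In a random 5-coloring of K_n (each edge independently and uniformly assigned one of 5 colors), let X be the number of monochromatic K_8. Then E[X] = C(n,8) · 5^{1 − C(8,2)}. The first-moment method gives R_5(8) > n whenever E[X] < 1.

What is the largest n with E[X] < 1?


We need C(n, 8) · 5^{1 − 28} < 1, i.e. C(n, 8) < 5^{28 − 1} = 7450580596923828125.
Check values of n near the boundary:
  n = 859: C(859, 8) = 7115855595170747139; 7115855595170747139 < 7450580596923828125? YES
  n = 860: C(860, 8) = 7182671140665308145; 7182671140665308145 < 7450580596923828125? YES
  n = 861: C(861, 8) = 7250034996615275865; 7250034996615275865 < 7450580596923828125? YES
  n = 862: C(862, 8) = 7317951015318931845; 7317951015318931845 < 7450580596923828125? YES
  n = 863: C(863, 8) = 7386423071602617757; 7386423071602617757 < 7450580596923828125? YES
  n = 864: C(864, 8) = 7455455062926006708; 7455455062926006708 < 7450580596923828125? NO
  n = 865: C(865, 8) = 7525050909487743060; 7525050909487743060 < 7450580596923828125? NO
The largest n with C(n, 8) < 7450580596923828125 is n = 863 (where E[X] = 7386423071602617757/7450580596923828125 ≈ 0.991). Hence R_5(8) > 863, i.e. R_5(8) ≥ 864.

Largest n = 863; hence R_5(8) > 863.


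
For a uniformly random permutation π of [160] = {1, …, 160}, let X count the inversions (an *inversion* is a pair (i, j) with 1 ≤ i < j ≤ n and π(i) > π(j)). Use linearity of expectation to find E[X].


Write X = Σ X_I over the C(160, 2) = 12720 pairs i < j, with X_I the indicator of one inversion.
There are 12720 indicators.
For each fixed pair i < j, the values π(i) and π(j) are two distinct elements of {1, …, 160} in uniformly random order; by symmetry P[π(i) > π(j)] = 1/2.
By linearity: E[X] = 12720 · (1/2) = C(160, 2) · (1/2) = 12720/2 = 6360 ≈ 6360.0000.

E[X] = 6360 = 6360.0000.


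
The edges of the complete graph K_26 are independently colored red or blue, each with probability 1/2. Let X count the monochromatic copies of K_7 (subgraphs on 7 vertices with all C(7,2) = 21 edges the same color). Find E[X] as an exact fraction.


Let X = Σ_S X_S over the C(26, 7) = 657800 subsets S of size 7, where X_S = 1 if the K_7 on S is monochromatic.
For a fixed S, the K_7 on S has C(7, 2) = 21 edges. P[all 21 edges red] = (1/2)^21, and likewise for blue, so P[monochromatic] = 2·(1/2)^21 = 2^{1 − 21} = 1/1048576.
By linearity of expectation: E[X] = C(26, 7) · 2^{1 − 21} = 657800 · 1/1048576 = 82225/131072.
Numerically: E[X] ≈ 0.62733.

E[X] = C(26,7)·2^(1−C(7,2)) = 82225/131072 ≈ 0.62733.


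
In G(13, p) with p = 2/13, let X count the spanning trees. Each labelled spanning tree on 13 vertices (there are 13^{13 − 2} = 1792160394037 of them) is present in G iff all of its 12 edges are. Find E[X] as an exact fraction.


K_13 has 13^{13 − 2} = 1792160394037 labelled spanning trees.
For each such spanning tree H, let X_H = 1 if all 12 edges of H are present in G. Then P[X_H = 1] = p^{12} = (2/13)^{12} = 4096/23298085122481.
Summing the indicators: E[X] = Σ_H E[X_H] = 1792160394037 · p^{12} = 1792160394037 · 4096/23298085122481 = 4096/13.
Numerically: E[X] ≈ 315.1.

E[X] = 1792160394037 · (2/13)^{12} = 4096/13 ≈ 315.1.


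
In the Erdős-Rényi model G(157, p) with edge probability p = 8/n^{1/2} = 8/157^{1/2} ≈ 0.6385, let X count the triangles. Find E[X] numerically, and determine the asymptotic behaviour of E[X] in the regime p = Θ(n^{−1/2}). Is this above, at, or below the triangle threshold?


Number of potential triangles: C(157, 3) = 632710.
Each occurs with probability p³ ≈ (0.6385)³ ≈ 2.602678e-01.
By linearity: E[X] = C(157, 3)·p³ ≈ 632710 · 2.602678e-01 ≈ 164674.0554.
Since α = 1/2 < 1, p = c/n^{1/2} ≫ 1/n is above the triangle threshold p ~ 1/n. Asymptotically E[X] ~ (c³/6)·n^{3(1−α)} = (8³/6)·n^{1.5} → ∞; triangles are abundant w.h.p.

E[X] ≈ 164674.0554; in regime p = Θ(1/n^{1/2}) E[X] diverges (above the triangle threshold p ~ 1/n).


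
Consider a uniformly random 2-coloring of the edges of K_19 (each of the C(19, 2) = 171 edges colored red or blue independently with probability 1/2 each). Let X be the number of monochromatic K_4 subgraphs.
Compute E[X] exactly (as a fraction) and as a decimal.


Let X = Σ_S X_S over the C(19, 4) = 3876 subsets S of size 4, where X_S = 1 if the K_4 on S is monochromatic.
For a fixed S, the K_4 on S has C(4, 2) = 6 edges. P[all 6 edges red] = (1/2)^6, and likewise for blue, so P[monochromatic] = 2·(1/2)^6 = 2^{1 − 6} = 1/32.
By linearity: E[X] = C(19, 4) · 2^{1 − 6} = 3876 · 1/32 = 969/8.
Numerically: E[X] ≈ 121.125000.

E[X] = C(19,4)·2^(1−C(4,2)) = 969/8 ≈ 121.125000.


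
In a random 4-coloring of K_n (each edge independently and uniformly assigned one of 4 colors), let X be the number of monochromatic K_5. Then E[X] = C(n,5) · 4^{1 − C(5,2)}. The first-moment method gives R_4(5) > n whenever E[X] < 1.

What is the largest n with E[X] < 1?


We need C(n, 5) · 4^{1 − 10} < 1, i.e. C(n, 5) < 4^{10 − 1} = 262144.
Check values of n near the boundary:
  n = 31: C(31, 5) = 169911; 169911 < 262144? YES
  n = 32: C(32, 5) = 201376; 201376 < 262144? YES
  n = 33: C(33, 5) = 237336; 237336 < 262144? YES
  n = 34: C(34, 5) = 278256; 278256 < 262144? NO
  n = 35: C(35, 5) = 324632; 324632 < 262144? NO
  n = 36: C(36, 5) = 376992; 376992 < 262144? NO
The largest n with C(n, 5) < 262144 is n = 33 (where E[X] = 29667/32768 ≈ 0.9053650). Hence R_4(5) > 33, i.e. R_4(5) ≥ 34.

Largest n = 33; hence R_4(5) > 33.


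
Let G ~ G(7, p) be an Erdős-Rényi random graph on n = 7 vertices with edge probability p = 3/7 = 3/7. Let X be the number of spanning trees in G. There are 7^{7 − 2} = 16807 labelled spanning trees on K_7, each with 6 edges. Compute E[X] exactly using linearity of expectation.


K_7 has 7^{7 − 2} = 16807 labelled spanning trees.
For each such spanning tree H, let X_H = 1 if all 6 edges of H are present in G. Then P[X_H = 1] = p^{6} = (3/7)^{6} = 729/117649.
By linearity: E[X] = Σ_H E[X_H] = 16807 · p^{6} = 16807 · 729/117649 = 729/7.
Numerically: E[X] ≈ 104.14.

E[X] = 16807 · (3/7)^{6} = 729/7 ≈ 104.14.


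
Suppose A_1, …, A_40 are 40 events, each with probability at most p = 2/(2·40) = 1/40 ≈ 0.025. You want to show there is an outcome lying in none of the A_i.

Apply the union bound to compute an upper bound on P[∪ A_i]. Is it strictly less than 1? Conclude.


Union bound: P[∪_{i=1}^{40} A_i] ≤ Σ_i P[A_i] ≤ 40·p = 40·(1/40) = 1.
Numerically: 1 ≈ 1.000.
Is 1 < 1? NO.
Since the bound 1 is ≥ 1, the union bound is uninformative here; it does NOT by itself certify existence.

40·p = 1 ≈ 1.000; existence NOT certified by the union bound.


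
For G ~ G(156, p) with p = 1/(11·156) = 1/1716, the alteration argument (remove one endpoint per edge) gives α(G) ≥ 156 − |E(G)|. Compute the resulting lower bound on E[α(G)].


E[|E(G)|] = C(156, 2)·p = 12090 · (1/1716) = 155/22.
E[α(G)] ≥ n − E[|E(G)|] = 156 − 155/22 = 3277/22.
Numerically: ≈ 148.955.
(This is only a lower bound; the true E[α(G)] may be larger.)

E[α(G)] ≥ 3277/22 ≈ 148.955.


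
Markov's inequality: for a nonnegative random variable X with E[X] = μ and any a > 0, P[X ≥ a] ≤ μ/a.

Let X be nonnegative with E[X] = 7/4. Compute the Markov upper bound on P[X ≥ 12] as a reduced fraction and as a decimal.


μ = E[X] = 7/4, a = 12.
Markov: P[X ≥ 12] ≤ μ/a = (7/4)/12 = 7/48.
Numerically: ≈ 0.145833.
(Since a = 12 > μ = 1.750000, the bound 7/48 is < 1 and informative.)

P[X ≥ 12] ≤ 7/48 ≈ 0.145833.


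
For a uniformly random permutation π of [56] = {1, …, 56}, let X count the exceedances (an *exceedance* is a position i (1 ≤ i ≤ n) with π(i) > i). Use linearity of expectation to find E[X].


Write X = Σ_{i=1}^{56} X_i, where X_i = 1_{π(i) > i}.
For each fixed i, π(i) is uniform over {1, …, 56} (marginal of a uniform permutation), so P[π(i) > i] = (n − i)/n. Summing: Σ_{i=1}^{56} (n − i)/n = (0 + 1 + … + 55)/56 = 56(56 − 1)/(2·56) = (56 − 1)/2.
Hence E[X] = Σ_{i=1}^{56} (56 − i)/56 = 55/2 ≈ 27.5000.

E[X] = 55/2 = 27.5000.


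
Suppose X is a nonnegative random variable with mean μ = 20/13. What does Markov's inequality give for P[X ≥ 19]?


μ = E[X] = 20/13, a = 19.
Markov: P[X ≥ 19] ≤ μ/a = (20/13)/19 = 20/247.
Numerically: ≈ 0.08097.
(Since a = 19 > μ = 1.53846, the bound 20/247 is < 1 and informative.)

P[X ≥ 19] ≤ 20/247 ≈ 0.08097.


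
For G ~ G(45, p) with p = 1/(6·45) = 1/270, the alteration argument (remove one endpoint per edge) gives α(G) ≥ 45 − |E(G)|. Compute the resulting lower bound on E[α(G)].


E[|E(G)|] = C(45, 2)·p = 990 · (1/270) = 11/3.
E[α(G)] ≥ n − E[|E(G)|] = 45 − 11/3 = 124/3.
Numerically: ≈ 41.3333.
(This is only a lower bound; the true E[α(G)] may be larger.)

E[α(G)] ≥ 124/3 ≈ 41.3333.


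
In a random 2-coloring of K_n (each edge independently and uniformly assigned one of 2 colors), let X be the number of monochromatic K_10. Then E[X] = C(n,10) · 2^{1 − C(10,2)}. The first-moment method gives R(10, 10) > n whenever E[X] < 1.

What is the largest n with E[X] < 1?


We need C(n, 10) · 2^{1 − 45} < 1, i.e. C(n, 10) < 2^{45 − 1} = 17592186044416.
Check values of n near the boundary:
  n = 94: C(94, 10) = 9041256841903; 9041256841903 < 17592186044416? YES
  n = 95: C(95, 10) = 10104934117421; 10104934117421 < 17592186044416? YES
  n = 96: C(96, 10) = 11279926456656; 11279926456656 < 17592186044416? YES
  n = 97: C(97, 10) = 12576469727536; 12576469727536 < 17592186044416? YES
  n = 98: C(98, 10) = 14005614014756; 14005614014756 < 17592186044416? YES
  n = 99: C(99, 10) = 15579278510796; 15579278510796 < 17592186044416? YES
  n = 100: C(100, 10) = 17310309456440; 17310309456440 < 17592186044416? YES
  n = 101: C(101, 10) = 19212541264840; 19212541264840 < 17592186044416? NO
  n = 102: C(102, 10) = 21300860967540; 21300860967540 < 17592186044416? NO
The largest n with C(n, 10) < 17592186044416 is n = 100 (where E[X] = 2163788682055/2199023255552 ≈ 0.9840). Hence R(10, 10) > 100, i.e. R(10, 10) ≥ 101.

Largest n = 100; hence R(10, 10) > 100.


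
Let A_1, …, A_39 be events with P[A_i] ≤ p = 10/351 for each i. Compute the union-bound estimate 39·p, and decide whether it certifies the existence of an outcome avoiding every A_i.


Union bound: P[∪_{i=1}^{39} A_i] ≤ Σ_i P[A_i] ≤ 39·p = 39·(10/351) = 10/9.
Numerically: 10/9 ≈ 1.1111111.
Is 10/9 < 1? NO.
Since the bound 10/9 is ≥ 1, the union bound is uninformative here; it does NOT by itself certify existence.

39·p = 10/9 ≈ 1.1111111; existence NOT certified by the union bound.


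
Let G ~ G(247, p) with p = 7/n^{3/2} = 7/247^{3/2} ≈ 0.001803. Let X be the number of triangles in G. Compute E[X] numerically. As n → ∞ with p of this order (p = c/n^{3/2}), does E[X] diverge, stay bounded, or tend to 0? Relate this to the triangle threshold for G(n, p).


Number of potential triangles: C(247, 3) = 2481115.
Each occurs with probability p³ ≈ (0.001803)³ ≈ 5.863512e-09.
By linearity: E[X] = C(247, 3)·p³ ≈ 2481115 · 5.863512e-09 ≈ 0.0145.
Since α = 3/2 > 1, p = c/n^{3/2} = o(1/n) is below the triangle threshold p ~ 1/n. Asymptotically E[X] ~ (c³/6)·n^{3(1−α)} = (7³/6)·n^{-1.5} → 0, so by Markov's inequality G has no triangles w.h.p.

E[X] ≈ 0.0145; in regime p = Θ(1/n^{3/2}) E[X] tends to 0 (below the triangle threshold p ~ 1/n).


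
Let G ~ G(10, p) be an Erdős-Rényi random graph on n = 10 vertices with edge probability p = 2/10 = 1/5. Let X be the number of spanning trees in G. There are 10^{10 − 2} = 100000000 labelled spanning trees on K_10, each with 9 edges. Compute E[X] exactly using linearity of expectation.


K_10 has 10^{10 − 2} = 100000000 labelled spanning trees.
For each such spanning tree H, let X_H = 1 if all 9 edges of H are present in G. Then P[X_H = 1] = p^{9} = (1/5)^{9} = 1/1953125.
Summing the indicators: E[X] = Σ_H E[X_H] = 100000000 · p^{9} = 100000000 · 1/1953125 = 256/5.
Numerically: E[X] ≈ 51.2.

E[X] = 100000000 · (1/5)^{9} = 256/5 ≈ 51.2.


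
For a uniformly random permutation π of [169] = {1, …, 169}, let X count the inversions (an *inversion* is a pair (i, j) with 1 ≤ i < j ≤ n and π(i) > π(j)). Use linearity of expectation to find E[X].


Write X = Σ X_I over the C(169, 2) = 14196 pairs i < j, with X_I the indicator of one inversion.
There are 14196 indicators.
For each fixed pair i < j, the values π(i) and π(j) are two distinct elements of {1, …, 169} in uniformly random order; by symmetry P[π(i) > π(j)] = 1/2.
By linearity: E[X] = 14196 · (1/2) = C(169, 2) · (1/2) = 14196/2 = 7098 ≈ 7098.00000.

E[X] = 7098 = 7098.00000.


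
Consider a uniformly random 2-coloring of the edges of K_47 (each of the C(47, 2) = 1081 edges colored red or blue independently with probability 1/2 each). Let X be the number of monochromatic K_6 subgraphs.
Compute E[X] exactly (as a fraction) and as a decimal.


Let X = Σ_S X_S over the C(47, 6) = 10737573 subsets S of size 6, where X_S = 1 if the K_6 on S is monochromatic.
For a fixed S, the K_6 on S has C(6, 2) = 15 edges. P[all 15 edges red] = (1/2)^15, and likewise for blue, so P[monochromatic] = 2·(1/2)^15 = 2^{1 − 15} = 1/16384.
By linearity of expectation: E[X] = C(47, 6) · 2^{1 − 15} = 10737573 · 1/16384 = 10737573/16384.
Numerically: E[X] ≈ 655.36945.

E[X] = C(47,6)·2^(1−C(6,2)) = 10737573/16384 ≈ 655.36945.


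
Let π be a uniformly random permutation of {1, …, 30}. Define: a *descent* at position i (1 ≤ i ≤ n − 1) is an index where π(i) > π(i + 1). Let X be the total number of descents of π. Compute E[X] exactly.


Write X = Σ X_I over i = 1, …, 29, with X_I the indicator of one descent.
There are 29 indicators.
For each fixed i, the pair (π(i), π(i+1)) is a uniformly random ordered pair of distinct values from {1, …, 30}; by symmetry P[π(i) > π(i+1)] = 1/2.
By linearity: E[X] = 29 · (1/2) = (30 − 1) · (1/2) = 29/2 ≈ 14.500.

E[X] = 29/2 = 14.500.


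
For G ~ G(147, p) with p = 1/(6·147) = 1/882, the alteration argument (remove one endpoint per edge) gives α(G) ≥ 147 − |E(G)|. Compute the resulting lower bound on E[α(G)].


E[|E(G)|] = C(147, 2)·p = 10731 · (1/882) = 73/6.
E[α(G)] ≥ n − E[|E(G)|] = 147 − 73/6 = 809/6.
Numerically: ≈ 134.83333.
(This is only a lower bound; the true E[α(G)] may be larger.)

E[α(G)] ≥ 809/6 ≈ 134.83333.


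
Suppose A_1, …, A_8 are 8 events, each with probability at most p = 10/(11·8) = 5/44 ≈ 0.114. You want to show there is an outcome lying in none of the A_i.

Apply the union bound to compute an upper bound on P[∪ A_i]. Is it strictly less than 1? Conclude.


Union bound: P[∪_{i=1}^{8} A_i] ≤ Σ_i P[A_i] ≤ 8·p = 8·(5/44) = 10/11.
Numerically: 10/11 ≈ 0.909.
Is 10/11 < 1? YES.
Since P[∪ A_i] ≤ 10/11 < 1, the complement has P[∩ A_i^c] ≥ 1 − 10/11 = 1/11 > 0, so some outcome avoids every A_i.

8·p = 10/11 ≈ 0.909; existence CERTIFIED by the union bound.


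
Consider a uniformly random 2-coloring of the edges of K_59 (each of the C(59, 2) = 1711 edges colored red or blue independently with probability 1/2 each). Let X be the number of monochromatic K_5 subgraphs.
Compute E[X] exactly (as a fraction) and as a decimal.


Let X = Σ_S X_S over the C(59, 5) = 5006386 subsets S of size 5, where X_S = 1 if the K_5 on S is monochromatic.
For a fixed S, the K_5 on S has C(5, 2) = 10 edges. P[all 10 edges red] = (1/2)^10, and likewise for blue, so P[monochromatic] = 2·(1/2)^10 = 2^{1 − 10} = 1/512.
By linearity of expectation: E[X] = C(59, 5) · 2^{1 − 10} = 5006386 · 1/512 = 2503193/256.
Numerically: E[X] ≈ 9778.098.

E[X] = C(59,5)·2^(1−C(5,2)) = 2503193/256 ≈ 9778.098.


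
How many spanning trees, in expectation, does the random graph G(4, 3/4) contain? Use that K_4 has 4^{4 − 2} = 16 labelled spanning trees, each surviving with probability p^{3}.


K_4 has 4^{4 − 2} = 16 labelled spanning trees.
For each such spanning tree H, let X_H = 1 if all 3 edges of H are present in G. Then P[X_H = 1] = p^{3} = (3/4)^{3} = 27/64.
By linearity of expectation: E[X] = Σ_H E[X_H] = 16 · p^{3} = 16 · 27/64 = 27/4.
Numerically: E[X] ≈ 6.75.

E[X] = 16 · (3/4)^{3} = 27/4 ≈ 6.75.


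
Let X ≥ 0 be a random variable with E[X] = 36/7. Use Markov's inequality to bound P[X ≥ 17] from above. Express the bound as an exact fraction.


μ = E[X] = 36/7, a = 17.
Markov: P[X ≥ 17] ≤ μ/a = (36/7)/17 = 36/119.
Numerically: ≈ 0.303.
(Since a = 17 > μ = 5.143, the bound 36/119 is < 1 and informative.)

P[X ≥ 17] ≤ 36/119 ≈ 0.303.


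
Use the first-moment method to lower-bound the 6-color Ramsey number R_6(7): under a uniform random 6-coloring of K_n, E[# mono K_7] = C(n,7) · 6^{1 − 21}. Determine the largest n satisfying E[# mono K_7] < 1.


We need C(n, 7) · 6^{1 − 21} < 1, i.e. C(n, 7) < 6^{21 − 1} = 3656158440062976.
Check values of n near the boundary:
  n = 566: C(566, 7) = 3557206237959440; 3557206237959440 < 3656158440062976? YES
  n = 567: C(567, 7) = 3601671315933933; 3601671315933933 < 3656158440062976? YES
  n = 568: C(568, 7) = 3646611956239704; 3646611956239704 < 3656158440062976? YES
  n = 569: C(569, 7) = 3692032389858348; 3692032389858348 < 3656158440062976? NO
  n = 570: C(570, 7) = 3737936877831720; 3737936877831720 < 3656158440062976? NO
  n = 571: C(571, 7) = 3784329711421830; 3784329711421830 < 3656158440062976? NO
The largest n with C(n, 7) < 3656158440062976 is n = 568 (where E[X] = 16882462760369/16926659444736 ≈ 0.9973889). Hence R_6(7) > 568, i.e. R_6(7) ≥ 569.

Largest n = 568; hence R_6(7) > 568.


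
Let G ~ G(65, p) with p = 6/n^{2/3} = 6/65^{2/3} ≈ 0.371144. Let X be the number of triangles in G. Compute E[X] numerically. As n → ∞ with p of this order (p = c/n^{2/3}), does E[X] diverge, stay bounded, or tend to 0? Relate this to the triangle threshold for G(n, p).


Number of potential triangles: C(65, 3) = 43680.
Each occurs with probability p³ ≈ (0.371144)³ ≈ 5.11242604e-02.
By linearity: E[X] = C(65, 3)·p³ ≈ 43680 · 5.11242604e-02 ≈ 2233.107692.
Since α = 2/3 < 1, p = c/n^{2/3} ≫ 1/n is above the triangle threshold p ~ 1/n. Asymptotically E[X] ~ (c³/6)·n^{3(1−α)} = (6³/6)·n^{1} → ∞; triangles are abundant w.h.p.

E[X] ≈ 2233.107692; in regime p = Θ(1/n^{2/3}) E[X] diverges (above the triangle threshold p ~ 1/n).


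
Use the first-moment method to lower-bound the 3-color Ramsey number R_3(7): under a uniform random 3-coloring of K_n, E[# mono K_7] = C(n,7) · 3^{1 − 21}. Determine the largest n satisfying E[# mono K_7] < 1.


We need C(n, 7) · 3^{1 − 21} < 1, i.e. C(n, 7) < 3^{21 − 1} = 3486784401.
Check values of n near the boundary:
  n = 80: C(80, 7) = 3176716400; 3176716400 < 3486784401? YES
  n = 81: C(81, 7) = 3477216600; 3477216600 < 3486784401? YES
  n = 82: C(82, 7) = 3801756816; 3801756816 < 3486784401? NO
  n = 83: C(83, 7) = 4151918628; 4151918628 < 3486784401? NO
The largest n with C(n, 7) < 3486784401 is n = 81 (where E[X] = 42928600/43046721 ≈ 0.9972560). Hence R_3(7) > 81, i.e. R_3(7) ≥ 82.

Largest n = 81; hence R_3(7) > 81.


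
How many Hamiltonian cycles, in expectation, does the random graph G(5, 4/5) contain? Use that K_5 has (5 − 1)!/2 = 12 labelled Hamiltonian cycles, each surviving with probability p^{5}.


K_5 has (5 − 1)!/2 = 12 labelled Hamiltonian cycles.
For each such Hamiltonian cycle H, let X_H = 1 if all 5 edges of H are present in G. Then P[X_H = 1] = p^{5} = (4/5)^{5} = 1024/3125.
By linearity: E[X] = Σ_H E[X_H] = 12 · p^{5} = 12 · 1024/3125 = 12288/3125.
Numerically: E[X] ≈ 3.93216.

E[X] = 12 · (4/5)^{5} = 12288/3125 ≈ 3.93216.


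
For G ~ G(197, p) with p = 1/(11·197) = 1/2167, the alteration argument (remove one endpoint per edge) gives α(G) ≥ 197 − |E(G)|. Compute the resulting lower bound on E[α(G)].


E[|E(G)|] = C(197, 2)·p = 19306 · (1/2167) = 98/11.
E[α(G)] ≥ n − E[|E(G)|] = 197 − 98/11 = 2069/11.
Numerically: ≈ 188.090909.
(This is only a lower bound; the true E[α(G)] may be larger.)

E[α(G)] ≥ 2069/11 ≈ 188.090909.


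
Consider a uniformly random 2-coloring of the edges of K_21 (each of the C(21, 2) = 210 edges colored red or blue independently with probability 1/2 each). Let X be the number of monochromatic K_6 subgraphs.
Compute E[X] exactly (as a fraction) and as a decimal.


Let X = Σ_S X_S over the C(21, 6) = 54264 subsets S of size 6, where X_S = 1 if the K_6 on S is monochromatic.
For a fixed S, the K_6 on S has C(6, 2) = 15 edges. P[all 15 edges red] = (1/2)^15, and likewise for blue, so P[monochromatic] = 2·(1/2)^15 = 2^{1 − 15} = 1/16384.
By linearity of expectation: E[X] = C(21, 6) · 2^{1 − 15} = 54264 · 1/16384 = 6783/2048.
Numerically: E[X] ≈ 3.31201.

E[X] = C(21,6)·2^(1−C(6,2)) = 6783/2048 ≈ 3.31201.


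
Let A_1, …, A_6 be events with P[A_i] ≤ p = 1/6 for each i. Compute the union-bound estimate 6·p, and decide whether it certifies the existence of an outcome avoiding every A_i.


Union bound: P[∪_{i=1}^{6} A_i] ≤ Σ_i P[A_i] ≤ 6·p = 6·(1/6) = 1.
Numerically: 1 ≈ 1.0000.
Is 1 < 1? NO.
Since the bound 1 is ≥ 1, the union bound is uninformative here; it does NOT by itself certify existence.

6·p = 1 ≈ 1.0000; existence NOT certified by the union bound.


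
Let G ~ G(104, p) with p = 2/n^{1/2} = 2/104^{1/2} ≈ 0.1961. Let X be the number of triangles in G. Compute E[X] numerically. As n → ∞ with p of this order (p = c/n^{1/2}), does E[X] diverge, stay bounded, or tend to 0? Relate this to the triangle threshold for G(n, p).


Number of potential triangles: C(104, 3) = 182104.
Each occurs with probability p³ ≈ (0.1961)³ ≈ 7.542928e-03.
By linearity: E[X] = C(104, 3)·p³ ≈ 182104 · 7.542928e-03 ≈ 1373.5974.
Since α = 1/2 < 1, p = c/n^{1/2} ≫ 1/n is above the triangle threshold p ~ 1/n. Asymptotically E[X] ~ (c³/6)·n^{3(1−α)} = (2³/6)·n^{1.5} → ∞; triangles are abundant w.h.p.

E[X] ≈ 1373.5974; in regime p = Θ(1/n^{1/2}) E[X] diverges (above the triangle threshold p ~ 1/n).


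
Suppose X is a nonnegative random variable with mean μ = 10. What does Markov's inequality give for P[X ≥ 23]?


μ = E[X] = 10, a = 23.
Markov: P[X ≥ 23] ≤ μ/a = (10)/23 = 10/23.
Numerically: ≈ 0.4348.
(Since a = 23 > μ = 10.0000, the bound 10/23 is < 1 and informative.)

P[X ≥ 23] ≤ 10/23 ≈ 0.4348.


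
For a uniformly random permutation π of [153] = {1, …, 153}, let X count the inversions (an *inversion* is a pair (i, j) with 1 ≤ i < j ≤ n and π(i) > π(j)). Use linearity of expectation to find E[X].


Write X = Σ X_I over the C(153, 2) = 11628 pairs i < j, with X_I the indicator of one inversion.
There are 11628 indicators.
For each fixed pair i < j, the values π(i) and π(j) are two distinct elements of {1, …, 153} in uniformly random order; by symmetry P[π(i) > π(j)] = 1/2.
By linearity: E[X] = 11628 · (1/2) = C(153, 2) · (1/2) = 11628/2 = 5814 ≈ 5814.000.

E[X] = 5814 = 5814.000.


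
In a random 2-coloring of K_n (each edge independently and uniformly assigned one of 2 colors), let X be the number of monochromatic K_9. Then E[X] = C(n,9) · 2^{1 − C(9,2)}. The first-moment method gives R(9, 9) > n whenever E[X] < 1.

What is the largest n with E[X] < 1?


We need C(n, 9) · 2^{1 − 36} < 1, i.e. C(n, 9) < 2^{36 − 1} = 34359738368.
Check values of n near the boundary:
  n = 62: C(62, 9) = 20286591270; 20286591270 < 34359738368? YES
  n = 63: C(63, 9) = 23667689815; 23667689815 < 34359738368? YES
  n = 64: C(64, 9) = 27540584512; 27540584512 < 34359738368? YES
  n = 65: C(65, 9) = 31966749880; 31966749880 < 34359738368? YES
  n = 66: C(66, 9) = 37014131440; 37014131440 < 34359738368? NO
The largest n with C(n, 9) < 34359738368 is n = 65 (where E[X] = 3995843735/4294967296 ≈ 0.9303549). Hence R(9, 9) > 65, i.e. R(9, 9) ≥ 66.

Largest n = 65; hence R(9, 9) > 65.


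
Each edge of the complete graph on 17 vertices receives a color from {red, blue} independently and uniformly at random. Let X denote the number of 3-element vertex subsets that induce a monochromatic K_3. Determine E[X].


Let X = Σ_S X_S over the C(17, 3) = 680 subsets S of size 3, where X_S = 1 if the K_3 on S is monochromatic.
For a fixed S, the K_3 on S has C(3, 2) = 3 edges. P[all 3 edges red] = (1/2)^3, and likewise for blue, so P[monochromatic] = 2·(1/2)^3 = 2^{1 − 3} = 1/4.
By linearity of expectation: E[X] = C(17, 3) · 2^{1 − 3} = 680 · 1/4 = 170.
Numerically: E[X] ≈ 170.00000.

E[X] = C(17,3)·2^(1−C(3,2)) = 170 ≈ 170.00000.


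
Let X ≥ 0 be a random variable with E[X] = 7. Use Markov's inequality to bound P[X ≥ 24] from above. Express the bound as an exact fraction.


μ = E[X] = 7, a = 24.
Markov: P[X ≥ 24] ≤ μ/a = (7)/24 = 7/24.
Numerically: ≈ 0.292.
(Since a = 24 > μ = 7.000, the bound 7/24 is < 1 and informative.)

P[X ≥ 24] ≤ 7/24 ≈ 0.292.


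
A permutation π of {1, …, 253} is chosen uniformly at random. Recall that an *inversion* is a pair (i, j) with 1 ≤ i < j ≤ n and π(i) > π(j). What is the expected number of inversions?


Write X = Σ X_I over the C(253, 2) = 31878 pairs i < j, with X_I the indicator of one inversion.
There are 31878 indicators.
For each fixed pair i < j, the values π(i) and π(j) are two distinct elements of {1, …, 253} in uniformly random order; by symmetry P[π(i) > π(j)] = 1/2.
By linearity: E[X] = 31878 · (1/2) = C(253, 2) · (1/2) = 31878/2 = 15939 ≈ 15939.00000.

E[X] = 15939 = 15939.00000.


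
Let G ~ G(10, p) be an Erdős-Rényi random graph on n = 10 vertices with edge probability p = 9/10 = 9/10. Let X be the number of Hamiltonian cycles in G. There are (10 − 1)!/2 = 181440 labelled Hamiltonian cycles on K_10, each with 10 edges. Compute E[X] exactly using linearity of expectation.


K_10 has (10 − 1)!/2 = 181440 labelled Hamiltonian cycles.
For each such Hamiltonian cycle H, let X_H = 1 if all 10 edges of H are present in G. Then P[X_H = 1] = p^{10} = (9/10)^{10} = 3486784401/10000000000.
By linearity: E[X] = Σ_H E[X_H] = 181440 · p^{10} = 181440 · 3486784401/10000000000 = 1977006755367/31250000.
Numerically: E[X] ≈ 63264.

E[X] = 181440 · (9/10)^{10} = 1977006755367/31250000 ≈ 63264.


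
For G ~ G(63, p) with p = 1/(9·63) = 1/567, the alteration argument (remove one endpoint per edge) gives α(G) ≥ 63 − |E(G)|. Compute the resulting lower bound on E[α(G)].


E[|E(G)|] = C(63, 2)·p = 1953 · (1/567) = 31/9.
E[α(G)] ≥ n − E[|E(G)|] = 63 − 31/9 = 536/9.
Numerically: ≈ 59.5556.
(This is only a lower bound; the true E[α(G)] may be larger.)

E[α(G)] ≥ 536/9 ≈ 59.5556.


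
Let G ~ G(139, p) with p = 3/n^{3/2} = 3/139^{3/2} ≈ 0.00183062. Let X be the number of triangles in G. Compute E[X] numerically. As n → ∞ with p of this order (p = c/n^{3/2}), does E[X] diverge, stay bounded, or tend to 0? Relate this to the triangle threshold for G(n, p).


Number of potential triangles: C(139, 3) = 437989.
Each occurs with probability p³ ≈ (0.00183062)³ ≈ 6.13475415e-09.
By linearity: E[X] = C(139, 3)·p³ ≈ 437989 · 6.13475415e-09 ≈ 0.002687.
Since α = 3/2 > 1, p = c/n^{3/2} = o(1/n) is below the triangle threshold p ~ 1/n. Asymptotically E[X] ~ (c³/6)·n^{3(1−α)} = (3³/6)·n^{-1.5} → 0, so by Markov's inequality G has no triangles w.h.p.

E[X] ≈ 0.002687; in regime p = Θ(1/n^{3/2}) E[X] tends to 0 (below the triangle threshold p ~ 1/n).
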